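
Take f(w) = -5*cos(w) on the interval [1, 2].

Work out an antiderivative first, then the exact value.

Antiderivative: F(w) = -5*sin(w); value = -5*sin(2) + 5*sin(1)

Check any antiderivative F(w) by computing F'(w) and comparing it with f(w).
F(w) = -5*sin(w) is an antiderivative of f.
Check: d/dw[-5*sin(w)] = -5*cos(w) = f(w).
F(2) = -5*sin(2); F(1) = -5*sin(1).
Integral = F(2) - F(1) = -5*sin(2) + 5*sin(1).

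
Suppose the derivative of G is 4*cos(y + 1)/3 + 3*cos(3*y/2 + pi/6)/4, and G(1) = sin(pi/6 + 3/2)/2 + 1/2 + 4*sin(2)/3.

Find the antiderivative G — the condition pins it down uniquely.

The integrand splits into summands that can be handled one at a time.
A general antiderivative is 4*sin(y + 1)/3 + sin(3*y/2 + pi/6)/2 + C.
The condition gives C = sin(pi/6 + 3/2)/2 + 1/2 + 4*sin(2)/3 - (sin(pi/6 + 3/2)/2 + 4*sin(2)/3) = 1/2.
So G(y) = 4*sin(y + 1)/3 + sin(3*y/2 + pi/6)/2 + 1/2.
Check: d/dy[4*sin(y + 1)/3 + sin(3*y/2 + pi/6)/2 + 1/2] = 4*cos(y + 1)/3 + 3*cos(3*y/2 + pi/6)/4 = G'(y).

G(y) = 4*sin(y + 1)/3 + sin(3*y/2 + pi/6)/2 + 1/2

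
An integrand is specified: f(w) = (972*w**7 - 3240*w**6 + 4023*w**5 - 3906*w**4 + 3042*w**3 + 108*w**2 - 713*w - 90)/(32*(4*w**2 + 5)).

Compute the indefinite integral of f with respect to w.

Any candidate F(w) must reproduce f(w) exactly when differentiated.
Check: d/dw[3*(3*w**2/4 - w - 1/4)**3 - log(2*w**2 + 5/2)/2] = (972*w**7 - 3240*w**6 + 4023*w**5 - 3906*w**4 + 3042*w**3 + 108*w**2 - 713*w - 90)/(128*w**2 + 160), which equals f(w).

F(w) = 3*(3*w**2/4 - w - 1/4)**3 - log(2*w**2 + 5/2)/2 + C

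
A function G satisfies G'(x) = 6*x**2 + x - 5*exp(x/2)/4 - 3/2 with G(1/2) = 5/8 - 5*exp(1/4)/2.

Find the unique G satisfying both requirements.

Integrate term by term and add the pieces.
A general antiderivative is 2*x**3 + x**2/2 - 3*x/2 - 5*exp(x/2)/2 + C.
The condition gives C = 5/8 - 5*exp(1/4)/2 - (-5*exp(1/4)/2 - 3/8) = 1.
So G(x) = (4*x**3 + x**2 - 3*x - 5*exp(x/2) + 2)/2.
Check: d/dx[(4*x**3 + x**2 - 3*x - 5*exp(x/2) + 2)/2] = 6*x**2 + x - 5*exp(x/2)/4 - 3/2 = G'(x).

G(x) = (4*x**3 + x**2 - 3*x - 5*exp(x/2) + 2)/2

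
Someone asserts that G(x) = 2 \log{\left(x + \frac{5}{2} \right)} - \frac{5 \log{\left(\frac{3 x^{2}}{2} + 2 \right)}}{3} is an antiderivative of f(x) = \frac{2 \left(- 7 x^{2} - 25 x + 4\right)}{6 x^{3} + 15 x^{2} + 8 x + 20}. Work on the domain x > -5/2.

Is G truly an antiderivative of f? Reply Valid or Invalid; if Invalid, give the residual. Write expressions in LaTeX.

d/dx[G] = \frac{- 8 x^{2} - 50 x + 16}{6 x^{3} + 15 x^{2} + 8 x + 20}
d/dx[G] - f(x) = \frac{2}{2 x + 5} != 0.

Invalid: d/dx[G] - f = \frac{2}{2 x + 5}, which is not 0.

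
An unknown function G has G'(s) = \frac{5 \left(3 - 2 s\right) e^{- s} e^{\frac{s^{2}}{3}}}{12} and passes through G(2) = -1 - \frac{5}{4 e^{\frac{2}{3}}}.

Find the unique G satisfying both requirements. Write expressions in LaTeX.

G'(s) matches the chain-rule pattern g'(h)*h' with inner function h(s) = \frac{s^{2}}{3} - s; substituting u = h(s) collapses the integral.
A general antiderivative is - \frac{5 e^{\frac{s^{2}}{3} - s}}{4} + C.
The condition gives C = -1 - \frac{5}{4 e^{\frac{2}{3}}} - (- \frac{5}{4 e^{\frac{2}{3}}}) = -1.
So G(s) = \frac{- 5 e^{\frac{s^{2}}{3} - s} - 4}{4}.
Check: d/ds[\frac{- 5 e^{\frac{s^{2}}{3} - s} - 4}{4}] = - \frac{5 s e^{- s} e^{\frac{s^{2}}{3}}}{6} + \frac{5 e^{- s} e^{\frac{s^{2}}{3}}}{4}, which equals G'(s).

G(s) = \frac{- 5 e^{\frac{s^{2}}{3} - s} - 4}{4}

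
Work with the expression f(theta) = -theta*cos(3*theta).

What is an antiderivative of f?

A first test for any F(theta): its theta-derivative must equal f(theta) identically.
Check: d/dtheta[-theta*sin(3*theta)/3 - cos(3*theta)/9] = -theta*cos(3*theta) = f(theta).

An antiderivative is F(theta) = -theta*sin(3*theta)/3 - cos(3*theta)/9.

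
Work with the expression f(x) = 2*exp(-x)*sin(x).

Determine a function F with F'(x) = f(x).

An antiderivative is F(x) = -exp(-x)*sin(x) - exp(-x)*cos(x).

Check any antiderivative F(x) by computing F'(x) and comparing it with f(x).
Check: d/dx[-exp(-x)*sin(x) - exp(-x)*cos(x)] = 2*exp(-x)*sin(x) = f(x).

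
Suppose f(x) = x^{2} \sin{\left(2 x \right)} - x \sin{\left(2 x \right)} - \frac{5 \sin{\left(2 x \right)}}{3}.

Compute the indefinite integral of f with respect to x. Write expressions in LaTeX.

The integrand splits into summands that can be handled one at a time.
Check: d/dx[- \frac{x^{2} \cos{\left(2 x \right)}}{2} + \frac{x \sin{\left(2 x \right)}}{2} + \frac{x \cos{\left(2 x \right)}}{2} - \frac{\sin{\left(2 x \right)}}{4} + \frac{13 \cos{\left(2 x \right)}}{12}] = x^{2} \sin{\left(2 x \right)} - x \sin{\left(2 x \right)} - \frac{5 \sin{\left(2 x \right)}}{3} = f(x).

F(x) = - \frac{x^{2} \cos{\left(2 x \right)}}{2} + \frac{x \sin{\left(2 x \right)}}{2} + \frac{x \cos{\left(2 x \right)}}{2} - \frac{\sin{\left(2 x \right)}}{4} + \frac{13 \cos{\left(2 x \right)}}{12} + C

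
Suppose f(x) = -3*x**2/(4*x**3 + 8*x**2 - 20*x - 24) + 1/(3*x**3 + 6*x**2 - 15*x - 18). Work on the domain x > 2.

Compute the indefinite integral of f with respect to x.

The denominator factors as 12*(x - 2)*(x + 1)*(x + 3); partial fractions split f into directly integrable pieces: -77/(120*(x + 3)) + 5/(72*(x + 1)) - 8/(45*(x - 2)).
Check: d/dx[(-64*log(x - 2) + 25*log(x + 1) - 231*log(x + 3))/360] = (4 - 9*x**2)/(12*x**3 + 24*x**2 - 60*x - 72), which equals f(x).

F(x) = (-64*log(x - 2) + 25*log(x + 1) - 231*log(x + 3))/360 + C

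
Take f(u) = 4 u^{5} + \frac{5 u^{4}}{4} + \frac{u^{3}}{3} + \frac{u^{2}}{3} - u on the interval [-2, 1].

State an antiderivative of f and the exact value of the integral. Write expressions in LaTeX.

Antiderivative: F(u) = \frac{u^{2} \left(24 u^{4} + 9 u^{3} + 3 u^{2} + 4 u - 18\right)}{36}; value = - \frac{65}{2}

Integrate term by term and add the pieces.
F(u) = \frac{u^{2} \left(24 u^{4} + 9 u^{3} + 3 u^{2} + 4 u - 18\right)}{36} is an antiderivative of f.
Check: d/du[\frac{u^{2} \left(24 u^{4} + 9 u^{3} + 3 u^{2} + 4 u - 18\right)}{36}] = 4 u^{5} + \frac{5 u^{4}}{4} + \frac{u^{3}}{3} + \frac{u^{2}}{3} - u = f(u).
F(1) = \frac{11}{18}; F(-2) = \frac{298}{9}.
Integral = F(1) - F(-2) = - \frac{65}{2}.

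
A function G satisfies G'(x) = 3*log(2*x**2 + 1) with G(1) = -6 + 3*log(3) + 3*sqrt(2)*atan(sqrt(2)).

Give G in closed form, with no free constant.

G(x) = 3*(x*log(2*x**2 + 1) - 2*x + sqrt(2)*atan(sqrt(2)*x))

Any candidate G(x) must reproduce the stated G'(x) exactly.
A general antiderivative is 3*x*log(2*x**2 + 1) - 6*x + 3*sqrt(2)*atan(sqrt(2)*x) + C.
The condition gives C = -6 + 3*log(3) + 3*sqrt(2)*atan(sqrt(2)) - (-6 + 3*log(3) + 3*sqrt(2)*atan(sqrt(2))) = 0.
So G(x) = 3*(x*log(2*x**2 + 1) - 2*x + sqrt(2)*atan(sqrt(2)*x)).
Check: d/dx[3*(x*log(2*x**2 + 1) - 2*x + sqrt(2)*atan(sqrt(2)*x))] = 3*log(2*x**2 + 1) = G'(x).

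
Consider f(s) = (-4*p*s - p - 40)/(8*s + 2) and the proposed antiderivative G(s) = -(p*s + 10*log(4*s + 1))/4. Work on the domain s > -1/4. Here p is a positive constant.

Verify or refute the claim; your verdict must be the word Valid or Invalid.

Invalid: d/ds[G] - f = (4*p*s + p + 40)/(16*s + 4), which is not 0.

d/ds[G] = (-4*p*s - p - 40)/(16*s + 4)
d/ds[G] - f(s) = (4*p*s + p + 40)/(16*s + 4) != 0.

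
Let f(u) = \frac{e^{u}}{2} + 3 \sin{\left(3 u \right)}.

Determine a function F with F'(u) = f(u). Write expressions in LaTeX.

Integrate term by term and add the pieces.
Check: d/du[\frac{e^{u}}{2} - \cos{\left(3 u \right)}] = \frac{e^{u}}{2} + 3 \sin{\left(3 u \right)} = f(u).

An antiderivative is F(u) = \frac{e^{u}}{2} - \cos{\left(3 u \right)}.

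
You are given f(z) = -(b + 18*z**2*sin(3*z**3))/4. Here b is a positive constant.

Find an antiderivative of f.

Recover f(z) by differentiating a candidate F(z); any mismatch rules it out.
Check: d/dz[-b*z/4 + cos(3*z**3)/2] = -b/4 - 9*z**2*sin(3*z**3)/2, which equals f(z).

An antiderivative is F(z) = -b*z/4 + cos(3*z**3)/2.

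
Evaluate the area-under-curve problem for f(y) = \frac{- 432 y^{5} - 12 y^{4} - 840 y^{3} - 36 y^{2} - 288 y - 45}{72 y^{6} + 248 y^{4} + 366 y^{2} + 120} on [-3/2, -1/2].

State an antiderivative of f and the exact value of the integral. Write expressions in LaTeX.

An antiderivative F(y) passes only if d/dy[F] lands on f(y) exactly.
F(y) = - \frac{6 \log{\left(\frac{2 y^{4}}{3} + 2 y^{2} + \frac{5}{2} \right)} + \operatorname{atan}{\left(\frac{3 y}{2} \right)}}{4} is an antiderivative of f.
Check: d/dy[- \frac{6 \log{\left(\frac{2 y^{4}}{3} + 2 y^{2} + \frac{5}{2} \right)} + \operatorname{atan}{\left(\frac{3 y}{2} \right)}}{4}] = \frac{- 432 y^{5} - 12 y^{4} - 840 y^{3} - 36 y^{2} - 288 y - 45}{72 y^{6} + 248 y^{4} + 366 y^{2} + 120} = f(y).
F(-1/2) = - \frac{3 \log{\left(\frac{73}{24} \right)}}{2} + \frac{\operatorname{atan}{\left(\frac{3}{4} \right)}}{4}; F(-3/2) = - \frac{3 \log{\left(\frac{83}{8} \right)}}{2} + \frac{\operatorname{atan}{\left(\frac{9}{4} \right)}}{4}.
Integral = F(-1/2) - F(-3/2) = - \frac{3 \log{\left(\frac{73}{24} \right)}}{2} - \frac{\operatorname{atan}{\left(\frac{9}{4} \right)}}{4} + \frac{\operatorname{atan}{\left(\frac{3}{4} \right)}}{4} + \frac{3 \log{\left(\frac{83}{8} \right)}}{2}.

Antiderivative: F(y) = - \frac{6 \log{\left(\frac{2 y^{4}}{3} + 2 y^{2} + \frac{5}{2} \right)} + \operatorname{atan}{\left(\frac{3 y}{2} \right)}}{4}; value = - \frac{3 \log{\left(\frac{73}{24} \right)}}{2} - \frac{\operatorname{atan}{\left(\frac{9}{4} \right)}}{4} + \frac{\operatorname{atan}{\left(\frac{3}{4} \right)}}{4} + \frac{3 \log{\left(\frac{83}{8} \right)}}{2}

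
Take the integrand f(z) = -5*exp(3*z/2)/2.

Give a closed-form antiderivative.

An antiderivative is F(z) = -5*exp(3*z/2)/3.

Any candidate F(z) must reproduce f(z) exactly when differentiated.
Check: d/dz[-5*exp(3*z/2)/3] = -5*exp(3*z/2)/2 = f(z).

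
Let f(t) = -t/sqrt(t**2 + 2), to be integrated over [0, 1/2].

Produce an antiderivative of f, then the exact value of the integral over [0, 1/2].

Antiderivative: F(t) = -sqrt(t**2 + 2); value = -3/2 + sqrt(2)

f matches the chain-rule pattern g'(h)*h' with inner function h(t) = t**2 + 2; substituting u = h(t) collapses the integral.
F(t) = -sqrt(t**2 + 2) is an antiderivative of f.
Check: d/dt[-sqrt(t**2 + 2)] = -t/sqrt(t**2 + 2) = f(t).
F(1/2) = -3/2; F(0) = -sqrt(2).
Integral = F(1/2) - F(0) = -3/2 + sqrt(2).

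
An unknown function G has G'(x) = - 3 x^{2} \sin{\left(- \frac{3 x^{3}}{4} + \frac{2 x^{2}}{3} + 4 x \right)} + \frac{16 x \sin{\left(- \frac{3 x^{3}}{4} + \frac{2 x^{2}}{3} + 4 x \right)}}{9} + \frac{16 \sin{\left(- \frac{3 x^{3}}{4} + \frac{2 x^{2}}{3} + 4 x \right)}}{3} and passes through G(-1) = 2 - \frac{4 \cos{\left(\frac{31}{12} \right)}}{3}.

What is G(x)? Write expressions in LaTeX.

G'(x) matches the chain-rule pattern g'(h)*h' with inner function h(x) = - \frac{3 x^{3}}{4} + \frac{2 x^{2}}{3} + 4 x; substituting u = h(x) collapses the integral.
A general antiderivative is - \frac{4 \cos{\left(- \frac{3 x^{3}}{4} + \frac{2 x^{2}}{3} + 4 x \right)}}{3} + C.
The condition gives C = 2 - \frac{4 \cos{\left(\frac{31}{12} \right)}}{3} - (- \frac{4 \cos{\left(\frac{31}{12} \right)}}{3}) = 2.
So G(x) = 2 - \frac{4 \cos{\left(- \frac{3 x^{3}}{4} + \frac{2 x^{2}}{3} + 4 x \right)}}{3}.
Check: d/dx[2 - \frac{4 \cos{\left(- \frac{3 x^{3}}{4} + \frac{2 x^{2}}{3} + 4 x \right)}}{3}] = - 3 x^{2} \sin{\left(- \frac{3 x^{3}}{4} + \frac{2 x^{2}}{3} + 4 x \right)} + \frac{16 x \sin{\left(- \frac{3 x^{3}}{4} + \frac{2 x^{2}}{3} + 4 x \right)}}{9} + \frac{16 \sin{\left(- \frac{3 x^{3}}{4} + \frac{2 x^{2}}{3} + 4 x \right)}}{3} = G'(x).

G(x) = 2 - \frac{4 \cos{\left(- \frac{3 x^{3}}{4} + \frac{2 x^{2}}{3} + 4 x \right)}}{3}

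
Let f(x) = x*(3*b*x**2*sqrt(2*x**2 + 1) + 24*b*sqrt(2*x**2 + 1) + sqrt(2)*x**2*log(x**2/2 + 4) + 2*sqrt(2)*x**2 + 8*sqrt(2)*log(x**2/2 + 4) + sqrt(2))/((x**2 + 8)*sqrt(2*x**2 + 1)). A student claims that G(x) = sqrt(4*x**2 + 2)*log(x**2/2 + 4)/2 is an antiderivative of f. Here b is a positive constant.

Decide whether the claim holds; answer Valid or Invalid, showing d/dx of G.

d/dx[G] = (sqrt(2)*x**3*log(x**2/2 + 4) + 2*sqrt(2)*x**3 + 8*sqrt(2)*x*log(x**2/2 + 4) + sqrt(2)*x)/(x**2*sqrt(2*x**2 + 1) + 8*sqrt(2*x**2 + 1))
d/dx[G] - f(x) = -3*b*x != 0.

Invalid: d/dx[G] - f = -3*b*x, which is not 0.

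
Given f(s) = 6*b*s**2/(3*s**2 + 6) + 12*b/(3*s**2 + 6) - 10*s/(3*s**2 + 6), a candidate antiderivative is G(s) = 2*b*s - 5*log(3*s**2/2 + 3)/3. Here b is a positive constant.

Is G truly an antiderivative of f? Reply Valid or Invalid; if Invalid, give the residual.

Valid: G'(s) = f(s).

d/ds[G] = (6*b*s**2 + 12*b - 10*s)/(3*s**2 + 6)
This equals f(s) exactly, so the claim holds.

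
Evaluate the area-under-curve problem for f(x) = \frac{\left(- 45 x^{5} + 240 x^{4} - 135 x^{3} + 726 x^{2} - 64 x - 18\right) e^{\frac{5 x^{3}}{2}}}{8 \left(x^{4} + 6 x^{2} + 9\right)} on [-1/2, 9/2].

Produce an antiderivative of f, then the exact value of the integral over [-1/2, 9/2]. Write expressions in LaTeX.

Since d/dx undoes antidifferentiation here, F'(x) = f(x) is required of F(x).
F(x) = \frac{- 3 x e^{\frac{5 x^{3}}{2}} + 16 e^{\frac{5 x^{3}}{2}}}{4 x^{2} + 12} is an antiderivative of f.
Check: d/dx[\frac{- 3 x e^{\frac{5 x^{3}}{2}} + 16 e^{\frac{5 x^{3}}{2}}}{4 x^{2} + 12}] = \frac{- 45 x^{5} e^{\frac{5 x^{3}}{2}} + 240 x^{4} e^{\frac{5 x^{3}}{2}} - 135 x^{3} e^{\frac{5 x^{3}}{2}} + 726 x^{2} e^{\frac{5 x^{3}}{2}} - 64 x e^{\frac{5 x^{3}}{2}} - 18 e^{\frac{5 x^{3}}{2}}}{8 x^{4} + 48 x^{2} + 72}, which equals f(x).
F(9/2) = \frac{5 e^{\frac{3645}{16}}}{186}; F(-1/2) = \frac{35}{26 e^{\frac{5}{16}}}.
Integral = F(9/2) - F(-1/2) = - \frac{35}{26 e^{\frac{5}{16}}} + \frac{5 e^{\frac{3645}{16}}}{186}.

Antiderivative: F(x) = \frac{- 3 x e^{\frac{5 x^{3}}{2}} + 16 e^{\frac{5 x^{3}}{2}}}{4 x^{2} + 12}; value = - \frac{35}{26 e^{\frac{5}{16}}} + \frac{5 e^{\frac{3645}{16}}}{186}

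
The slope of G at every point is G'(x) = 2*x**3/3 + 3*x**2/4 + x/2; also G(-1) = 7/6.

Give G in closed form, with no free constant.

G(x) = x**4/6 + x**3/4 + x**2/4 + 1

The integrand splits into summands that can be handled one at a time.
A general antiderivative is x**4/6 + x**3/4 + x**2/4 + C.
The condition gives C = 7/6 - (1/6) = 1.
So G(x) = x**4/6 + x**3/4 + x**2/4 + 1.
Check: d/dx[x**4/6 + x**3/4 + x**2/4 + 1] = 2*x**3/3 + 3*x**2/4 + x/2 = G'(x).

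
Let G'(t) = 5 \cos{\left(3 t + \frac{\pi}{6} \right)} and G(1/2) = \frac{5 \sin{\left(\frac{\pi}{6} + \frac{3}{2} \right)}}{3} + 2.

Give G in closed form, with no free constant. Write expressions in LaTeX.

The proposed G(t) is checked by its d/dt: the result must match the given G'(t).
A general antiderivative is \frac{5 \sin{\left(3 t + \frac{\pi}{6} \right)}}{3} + C.
The condition gives C = \frac{5 \sin{\left(\frac{\pi}{6} + \frac{3}{2} \right)}}{3} + 2 - (\frac{5 \sin{\left(\frac{\pi}{6} + \frac{3}{2} \right)}}{3}) = 2.
So G(t) = \frac{5 \sin{\left(3 t + \frac{\pi}{6} \right)}}{3} + 2.
Check: d/dt[\frac{5 \sin{\left(3 t + \frac{\pi}{6} \right)}}{3} + 2] = 5 \cos{\left(3 t + \frac{\pi}{6} \right)} = G'(t).

G(t) = \frac{5 \sin{\left(3 t + \frac{\pi}{6} \right)}}{3} + 2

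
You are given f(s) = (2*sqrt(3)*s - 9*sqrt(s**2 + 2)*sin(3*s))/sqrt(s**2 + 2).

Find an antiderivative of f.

Whatever form F(s) takes, F'(s) = f(s) is non-negotiable.
Check: d/ds[2*sqrt(3)*sqrt(s**2 + 2) + 3*cos(3*s)] = (2*sqrt(3)*s - 9*sqrt(s**2 + 2)*sin(3*s))/sqrt(s**2 + 2) = f(s).

An antiderivative is F(s) = 2*sqrt(3)*sqrt(s**2 + 2) + 3*cos(3*s).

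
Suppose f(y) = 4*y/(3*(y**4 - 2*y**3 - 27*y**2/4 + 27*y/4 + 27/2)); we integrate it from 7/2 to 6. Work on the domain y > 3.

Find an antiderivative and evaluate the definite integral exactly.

Antiderivative: F(y) = 16*log(y - 3)/81 - 32*log(y - 2)/147 + 80*log(y + 3/2)/3969 + 16/(126*y + 189); value = -32*log(4)/147 - 80*log(5)/3969 - 8/945 + 80*log(15/2)/3969 + 32*log(3/2)/147 + 16*log(2)/81 + 16*log(3)/81

The denominator factors as 3*(y - 3)*(y - 2)*(2*y + 3)**2; partial fractions split f into directly integrable pieces: 160/(3969*(2*y + 3)) - 32/(63*(2*y + 3)**2) - 32/(147*(y - 2)) + 16/(81*(y - 3)).
F(y) = 16*log(y - 3)/81 - 32*log(y - 2)/147 + 80*log(y + 3/2)/3969 + 16/(126*y + 189) is an antiderivative of f.
Check: d/dy[16*log(y - 3)/81 - 32*log(y - 2)/147 + 80*log(y + 3/2)/3969 + 16/(126*y + 189)] = 16*y/(12*y**4 - 24*y**3 - 81*y**2 + 81*y + 162), which equals f(y).
F(6) = -32*log(4)/147 + 16/945 + 80*log(15/2)/3969 + 16*log(3)/81; F(7/2) = -16*log(2)/81 - 32*log(3/2)/147 + 8/315 + 80*log(5)/3969.
Integral = F(6) - F(7/2) = -32*log(4)/147 - 80*log(5)/3969 - 8/945 + 80*log(15/2)/3969 + 32*log(3/2)/147 + 16*log(2)/81 + 16*log(3)/81.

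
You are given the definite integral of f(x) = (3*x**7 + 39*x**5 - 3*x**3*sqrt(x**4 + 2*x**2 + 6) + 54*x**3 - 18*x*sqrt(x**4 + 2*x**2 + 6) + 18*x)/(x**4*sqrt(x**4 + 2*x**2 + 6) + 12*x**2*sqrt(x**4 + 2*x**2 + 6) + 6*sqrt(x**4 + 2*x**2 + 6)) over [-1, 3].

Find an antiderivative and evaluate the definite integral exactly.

Antiderivative: F(x) = 3*sqrt(x**4 + 2*x**2 + 6)/2 - 3*log(x**4/3 + 4*x**2 + 2)/4; value = -9/2 - 3*log(65)/4 + 3*log(19/3)/4 + 3*sqrt(105)/2

A candidate is checked by its d/dx: the result must match f(x).
F(x) = 3*sqrt(x**4 + 2*x**2 + 6)/2 - 3*log(x**4/3 + 4*x**2 + 2)/4 is an antiderivative of f.
Check: d/dx[3*sqrt(x**4 + 2*x**2 + 6)/2 - 3*log(x**4/3 + 4*x**2 + 2)/4] = (3*x**7 + 39*x**5 - 3*x**3*sqrt(x**4 + 2*x**2 + 6) + 54*x**3 - 18*x*sqrt(x**4 + 2*x**2 + 6) + 18*x)/(x**4*sqrt(x**4 + 2*x**2 + 6) + 12*x**2*sqrt(x**4 + 2*x**2 + 6) + 6*sqrt(x**4 + 2*x**2 + 6)) = f(x).
F(3) = -3*log(65)/4 + 3*sqrt(105)/2; F(-1) = 9/2 - 3*log(19/3)/4.
Integral = F(3) - F(-1) = -9/2 - 3*log(65)/4 + 3*log(19/3)/4 + 3*sqrt(105)/2.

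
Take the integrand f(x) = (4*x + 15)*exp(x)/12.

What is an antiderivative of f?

An antiderivative is F(x) = (4*x + 11)*exp(x)/12.

Recognize the product-rule pattern: f = u'v + uv' with u = x/3 + 11/12, v = exp(x), so integration by parts undoes it.
Check: d/dx[(4*x + 11)*exp(x)/12] = x*exp(x)/3 + 5*exp(x)/4, which equals f(x).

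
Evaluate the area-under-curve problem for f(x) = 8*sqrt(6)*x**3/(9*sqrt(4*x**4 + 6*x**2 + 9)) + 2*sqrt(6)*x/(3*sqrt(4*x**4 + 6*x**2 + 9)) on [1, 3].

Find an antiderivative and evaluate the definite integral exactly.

f matches the chain-rule pattern g'(h)*h' with inner function h(x) = 2*x**4/3 + x**2 + 3/2; substituting u = h(x) collapses the integral.
F(x) = sqrt(6)*sqrt(4*x**4 + 6*x**2 + 9)/9 is an antiderivative of f.
Check: d/dx[sqrt(6)*sqrt(4*x**4 + 6*x**2 + 9)/9] = (8*sqrt(6)*x**3 + 6*sqrt(6)*x)/(9*sqrt(4*x**4 + 6*x**2 + 9)), which equals f(x).
F(3) = sqrt(258)/3; F(1) = sqrt(114)/9.
Integral = F(3) - F(1) = -sqrt(114)/9 + sqrt(258)/3.

Antiderivative: F(x) = sqrt(6)*sqrt(4*x**4 + 6*x**2 + 9)/9; value = -sqrt(114)/9 + sqrt(258)/3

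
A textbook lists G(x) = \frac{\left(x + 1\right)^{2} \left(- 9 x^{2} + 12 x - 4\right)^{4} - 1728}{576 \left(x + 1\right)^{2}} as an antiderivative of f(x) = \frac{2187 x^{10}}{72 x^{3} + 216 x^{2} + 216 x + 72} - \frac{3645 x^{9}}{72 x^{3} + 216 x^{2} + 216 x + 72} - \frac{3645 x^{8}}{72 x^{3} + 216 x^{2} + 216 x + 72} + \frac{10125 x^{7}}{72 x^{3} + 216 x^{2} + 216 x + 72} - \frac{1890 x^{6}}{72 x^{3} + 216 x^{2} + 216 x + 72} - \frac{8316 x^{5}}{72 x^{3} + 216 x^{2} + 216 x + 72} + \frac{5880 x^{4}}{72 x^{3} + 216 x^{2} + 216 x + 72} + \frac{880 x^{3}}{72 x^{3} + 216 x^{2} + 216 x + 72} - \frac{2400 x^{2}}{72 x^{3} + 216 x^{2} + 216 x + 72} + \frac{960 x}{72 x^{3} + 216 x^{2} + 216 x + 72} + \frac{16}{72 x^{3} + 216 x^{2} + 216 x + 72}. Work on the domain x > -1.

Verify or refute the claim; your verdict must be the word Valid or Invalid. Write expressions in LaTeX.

Invalid: d/dx[G] - f = \frac{2187 x^{10} - 3645 x^{9} - 3645 x^{8} + 10125 x^{7} - 1890 x^{6} - 8316 x^{5} + 5880 x^{4} + 880 x^{3} - 2400 x^{2} + 960 x + 16}{36 x^{3} + 108 x^{2} + 108 x + 36}, which is not 0.

d/dx[G] = \frac{2187 x^{10} - 3645 x^{9} - 3645 x^{8} + 10125 x^{7} - 1890 x^{6} - 8316 x^{5} + 5880 x^{4} + 880 x^{3} - 2400 x^{2} + 960 x + 16}{24 x^{3} + 72 x^{2} + 72 x + 24}
d/dx[G] - f(x) = \frac{2187 x^{10} - 3645 x^{9} - 3645 x^{8} + 10125 x^{7} - 1890 x^{6} - 8316 x^{5} + 5880 x^{4} + 880 x^{3} - 2400 x^{2} + 960 x + 16}{36 x^{3} + 108 x^{2} + 108 x + 36} != 0.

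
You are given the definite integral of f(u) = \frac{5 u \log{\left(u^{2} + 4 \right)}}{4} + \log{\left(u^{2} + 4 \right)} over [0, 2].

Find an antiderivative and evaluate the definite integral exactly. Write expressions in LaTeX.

Antiderivative: F(u) = - \frac{5 u^{2}}{8} - 2 u + \left(\frac{5 u^{2}}{8} + u\right) \log{\left(u^{2} + 4 \right)} + \frac{5 \log{\left(u^{2} + 4 \right)}}{2} + 4 \operatorname{atan}{\left(\frac{u}{2} \right)}; value = - \frac{13}{2} - \frac{5 \log{\left(4 \right)}}{2} + \pi + 7 \log{\left(8 \right)}

Integrate term by term and add the pieces.
F(u) = - \frac{5 u^{2}}{8} - 2 u + \left(\frac{5 u^{2}}{8} + u\right) \log{\left(u^{2} + 4 \right)} + \frac{5 \log{\left(u^{2} + 4 \right)}}{2} + 4 \operatorname{atan}{\left(\frac{u}{2} \right)} is an antiderivative of f.
Check: d/du[- \frac{5 u^{2}}{8} - 2 u + \left(\frac{5 u^{2}}{8} + u\right) \log{\left(u^{2} + 4 \right)} + \frac{5 \log{\left(u^{2} + 4 \right)}}{2} + 4 \operatorname{atan}{\left(\frac{u}{2} \right)}] = \frac{5 u \log{\left(u^{2} + 4 \right)}}{4} + \log{\left(u^{2} + 4 \right)} = f(u).
F(2) = - \frac{13}{2} + \pi + 7 \log{\left(8 \right)}; F(0) = \frac{5 \log{\left(4 \right)}}{2}.
Integral = F(2) - F(0) = - \frac{13}{2} - \frac{5 \log{\left(4 \right)}}{2} + \pi + 7 \log{\left(8 \right)}.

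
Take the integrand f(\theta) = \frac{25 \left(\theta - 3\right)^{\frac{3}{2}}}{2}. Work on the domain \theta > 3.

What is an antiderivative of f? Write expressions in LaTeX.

Recover f(\theta) by differentiating a candidate F(\theta); any mismatch rules it out.
Check: d/d\theta[5 \left(\theta - 3\right)^{\frac{5}{2}}] = \frac{25 \theta \sqrt{\theta - 3}}{2} - \frac{75 \sqrt{\theta - 3}}{2}, which equals f(\theta).

An antiderivative is F(\theta) = 5 \left(\theta - 3\right)^{\frac{5}{2}}.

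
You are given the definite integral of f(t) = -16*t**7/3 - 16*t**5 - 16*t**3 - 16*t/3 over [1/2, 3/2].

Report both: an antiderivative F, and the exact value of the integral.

The substitution u = -t**2 - 1 works: f is exactly (dF/du)*(du/dt) for that inner function.
F(t) = -2*(t**2 + 1)**4/3 is an antiderivative of f.
Check: d/dt[-2*(t**2 + 1)**4/3] = -16*t**7/3 - 16*t**5 - 16*t**3 - 16*t/3 = f(t).
F(3/2) = -28561/384; F(1/2) = -625/384.
Integral = F(3/2) - F(1/2) = -291/4.

Antiderivative: F(t) = -2*(t**2 + 1)**4/3; value = -291/4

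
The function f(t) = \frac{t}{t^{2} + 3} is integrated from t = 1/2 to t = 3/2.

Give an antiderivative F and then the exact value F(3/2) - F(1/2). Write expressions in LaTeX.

The substitution u = t^{2} + 3 works: f is exactly (dF/du)*(du/dt) for that inner function.
F(t) = \frac{\log{\left(t^{2} + 3 \right)}}{2} is an antiderivative of f.
Check: d/dt[\frac{\log{\left(t^{2} + 3 \right)}}{2}] = \frac{t}{t^{2} + 3} = f(t).
F(3/2) = \frac{\log{\left(\frac{21}{4} \right)}}{2}; F(1/2) = \frac{\log{\left(\frac{13}{4} \right)}}{2}.
Integral = F(3/2) - F(1/2) = - \frac{\log{\left(\frac{13}{4} \right)}}{2} + \frac{\log{\left(\frac{21}{4} \right)}}{2}.

Antiderivative: F(t) = \frac{\log{\left(t^{2} + 3 \right)}}{2}; value = - \frac{\log{\left(\frac{13}{4} \right)}}{2} + \frac{\log{\left(\frac{21}{4} \right)}}{2}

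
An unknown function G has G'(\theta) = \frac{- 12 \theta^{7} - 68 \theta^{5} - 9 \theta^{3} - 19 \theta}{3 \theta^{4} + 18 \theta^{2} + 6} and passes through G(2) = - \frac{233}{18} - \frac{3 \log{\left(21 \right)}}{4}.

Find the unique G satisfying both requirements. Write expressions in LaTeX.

G(\theta) = - \theta^{4} + \frac{2 \theta^{2}}{3} - \frac{3 \log{\left(\frac{\theta^{4}}{2} + 3 \theta^{2} + 1 \right)}}{4} + \frac{7}{18}

Recover the given G'(\theta) by differentiating a candidate G(\theta); any mismatch rules it out.
A general antiderivative is - \left(\frac{1}{3} - \theta^{2}\right)^{2} - \frac{3 \log{\left(\frac{\theta^{4}}{2} + 3 \theta^{2} + 1 \right)}}{4} + C.
The condition gives C = - \frac{233}{18} - \frac{3 \log{\left(21 \right)}}{4} - (- \frac{121}{9} - \frac{3 \log{\left(21 \right)}}{4}) = \frac{1}{2}.
So G(\theta) = - \theta^{4} + \frac{2 \theta^{2}}{3} - \frac{3 \log{\left(\frac{\theta^{4}}{2} + 3 \theta^{2} + 1 \right)}}{4} + \frac{7}{18}.
Check: d/d\theta[- \theta^{4} + \frac{2 \theta^{2}}{3} - \frac{3 \log{\left(\frac{\theta^{4}}{2} + 3 \theta^{2} + 1 \right)}}{4} + \frac{7}{18}] = \frac{- 12 \theta^{7} - 68 \theta^{5} - 9 \theta^{3} - 19 \theta}{3 \theta^{4} + 18 \theta^{2} + 6} = G'(\theta).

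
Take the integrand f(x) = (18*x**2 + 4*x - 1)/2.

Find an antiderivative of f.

An antiderivative is F(x) = (18*x**3 + 6*x**2 - 3*x + 10)/6.

Any candidate F(x) must reproduce f(x) exactly when differentiated.
Check: d/dx[(18*x**3 + 6*x**2 - 3*x + 10)/6] = 9*x**2 + 2*x - 1/2, which equals f(x).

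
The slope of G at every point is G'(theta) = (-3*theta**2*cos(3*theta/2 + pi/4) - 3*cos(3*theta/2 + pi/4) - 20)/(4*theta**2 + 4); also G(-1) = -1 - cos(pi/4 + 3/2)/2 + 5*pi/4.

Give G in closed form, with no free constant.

Whatever form G(theta) takes, its d/dtheta must return the stated G'(theta).
A general antiderivative is -sin(3*theta/2 + pi/4)/2 - 5*atan(theta) + C.
The condition gives C = -1 - cos(pi/4 + 3/2)/2 + 5*pi/4 - (-cos(pi/4 + 3/2)/2 + 5*pi/4) = -1.
So G(theta) = -sin(3*theta/2 + pi/4)/2 - 5*atan(theta) - 1.
Check: d/dtheta[-sin(3*theta/2 + pi/4)/2 - 5*atan(theta) - 1] = (-3*theta**2*cos(3*theta/2 + pi/4) - 3*cos(3*theta/2 + pi/4) - 20)/(4*theta**2 + 4) = G'(theta).

G(theta) = -sin(3*theta/2 + pi/4)/2 - 5*atan(theta) - 1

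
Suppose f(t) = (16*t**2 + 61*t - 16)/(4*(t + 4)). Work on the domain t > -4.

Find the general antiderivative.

F(t) = 2*t**2 - 3*t/4 - log(t/2 + 2) + C

For F(t) to be correct the identity F'(t) - f(t) = 0 must hold.
Check: d/dt[2*t**2 - 3*t/4 - log(t/2 + 2)] = (16*t**2 + 61*t - 16)/(4*t + 16), which equals f(t).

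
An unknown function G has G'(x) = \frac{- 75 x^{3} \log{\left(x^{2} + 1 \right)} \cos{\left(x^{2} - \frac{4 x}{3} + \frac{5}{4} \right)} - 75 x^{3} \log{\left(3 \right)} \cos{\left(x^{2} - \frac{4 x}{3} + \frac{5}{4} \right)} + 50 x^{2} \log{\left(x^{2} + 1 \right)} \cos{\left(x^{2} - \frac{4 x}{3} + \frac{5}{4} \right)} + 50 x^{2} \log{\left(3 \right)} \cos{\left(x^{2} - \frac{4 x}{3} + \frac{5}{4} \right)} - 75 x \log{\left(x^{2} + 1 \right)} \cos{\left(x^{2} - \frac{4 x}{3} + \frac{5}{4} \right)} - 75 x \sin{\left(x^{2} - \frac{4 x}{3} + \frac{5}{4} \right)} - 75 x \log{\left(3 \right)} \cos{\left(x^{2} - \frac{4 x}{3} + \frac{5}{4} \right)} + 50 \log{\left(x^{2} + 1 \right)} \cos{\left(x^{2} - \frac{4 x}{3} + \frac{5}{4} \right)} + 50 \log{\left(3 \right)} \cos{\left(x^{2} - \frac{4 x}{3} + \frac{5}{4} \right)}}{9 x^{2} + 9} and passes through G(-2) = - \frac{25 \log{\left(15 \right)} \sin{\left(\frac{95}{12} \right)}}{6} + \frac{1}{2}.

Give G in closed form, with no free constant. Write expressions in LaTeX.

G'(x) has the shape u'v + uv' for u = - \frac{25 \log{\left(3 x^{2} + 3 \right)}}{6} and v = \sin{\left(x^{2} - \frac{4 x}{3} + \frac{5}{4} \right)} — it is the derivative of the product u*v.
A general antiderivative is - \frac{25 \log{\left(3 x^{2} + 3 \right)} \sin{\left(x^{2} - \frac{4 x}{3} + \frac{5}{4} \right)}}{6} + C.
The condition gives C = - \frac{25 \log{\left(15 \right)} \sin{\left(\frac{95}{12} \right)}}{6} + \frac{1}{2} - (- \frac{25 \log{\left(15 \right)} \sin{\left(\frac{95}{12} \right)}}{6}) = \frac{1}{2}.
So G(x) = - \frac{25 \log{\left(3 x^{2} + 3 \right)} \sin{\left(x^{2} - \frac{4 x}{3} + \frac{5}{4} \right)} - 3}{6}.
Check: d/dx[- \frac{25 \log{\left(3 x^{2} + 3 \right)} \sin{\left(x^{2} - \frac{4 x}{3} + \frac{5}{4} \right)} - 3}{6}] = \frac{- 75 x^{3} \log{\left(x^{2} + 1 \right)} \cos{\left(x^{2} - \frac{4 x}{3} + \frac{5}{4} \right)} - 75 x^{3} \log{\left(3 \right)} \cos{\left(x^{2} - \frac{4 x}{3} + \frac{5}{4} \right)} + 50 x^{2} \log{\left(x^{2} + 1 \right)} \cos{\left(x^{2} - \frac{4 x}{3} + \frac{5}{4} \right)} + 50 x^{2} \log{\left(3 \right)} \cos{\left(x^{2} - \frac{4 x}{3} + \frac{5}{4} \right)} - 75 x \log{\left(x^{2} + 1 \right)} \cos{\left(x^{2} - \frac{4 x}{3} + \frac{5}{4} \right)} - 75 x \sin{\left(x^{2} - \frac{4 x}{3} + \frac{5}{4} \right)} - 75 x \log{\left(3 \right)} \cos{\left(x^{2} - \frac{4 x}{3} + \frac{5}{4} \right)} + 50 \log{\left(x^{2} + 1 \right)} \cos{\left(x^{2} - \frac{4 x}{3} + \frac{5}{4} \right)} + 50 \log{\left(3 \right)} \cos{\left(x^{2} - \frac{4 x}{3} + \frac{5}{4} \right)}}{9 x^{2} + 9} = G'(x).

G(x) = - \frac{25 \log{\left(3 x^{2} + 3 \right)} \sin{\left(x^{2} - \frac{4 x}{3} + \frac{5}{4} \right)} - 3}{6}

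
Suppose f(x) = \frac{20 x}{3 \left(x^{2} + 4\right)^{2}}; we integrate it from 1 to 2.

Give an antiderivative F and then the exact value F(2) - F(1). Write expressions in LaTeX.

f matches the chain-rule pattern g'(h)*h' with inner function h(x) = \frac{x^{2}}{2} + 2; substituting u = h(x) collapses the integral.
F(x) = - \frac{10}{3 x^{2} + 12} is an antiderivative of f.
Check: d/dx[- \frac{10}{3 x^{2} + 12}] = \frac{20 x}{3 x^{4} + 24 x^{2} + 48}, which equals f(x).
F(2) = - \frac{5}{12}; F(1) = - \frac{2}{3}.
Integral = F(2) - F(1) = \frac{1}{4}.

Antiderivative: F(x) = - \frac{10}{3 x^{2} + 12}; value = \frac{1}{4}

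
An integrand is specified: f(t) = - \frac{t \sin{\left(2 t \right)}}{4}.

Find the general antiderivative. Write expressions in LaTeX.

A first test for any F(t): its t-derivative must equal f(t) identically.
Check: d/dt[\frac{t \cos{\left(2 t \right)}}{8} - \frac{\sin{\left(2 t \right)}}{16}] = - \frac{t \sin{\left(2 t \right)}}{4} = f(t).

F(t) = \frac{t \cos{\left(2 t \right)}}{8} - \frac{\sin{\left(2 t \right)}}{16} + C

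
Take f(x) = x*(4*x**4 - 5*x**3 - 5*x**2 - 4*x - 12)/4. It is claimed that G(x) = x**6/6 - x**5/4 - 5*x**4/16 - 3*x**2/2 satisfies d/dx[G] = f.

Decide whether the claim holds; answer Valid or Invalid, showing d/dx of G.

d/dx[G] = x**5 - 5*x**4/4 - 5*x**3/4 - 3*x
d/dx[G] - f(x) = x**2 != 0.

Invalid: d/dx[G] - f = x**2, which is not 0.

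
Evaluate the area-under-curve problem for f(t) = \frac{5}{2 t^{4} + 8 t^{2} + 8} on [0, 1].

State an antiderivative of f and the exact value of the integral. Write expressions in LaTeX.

Antiderivative: F(t) = \frac{5 t}{8 t^{2} + 16} + \frac{5 \sqrt{2} \operatorname{atan}{\left(\frac{\sqrt{2} t}{2} \right)}}{16}; value = \frac{5}{24} + \frac{5 \sqrt{2} \operatorname{atan}{\left(\frac{\sqrt{2}}{2} \right)}}{16}

Recover f(t) by differentiating a candidate F(t); any mismatch rules it out.
F(t) = \frac{5 t}{8 t^{2} + 16} + \frac{5 \sqrt{2} \operatorname{atan}{\left(\frac{\sqrt{2} t}{2} \right)}}{16} is an antiderivative of f.
Check: d/dt[\frac{5 t}{8 t^{2} + 16} + \frac{5 \sqrt{2} \operatorname{atan}{\left(\frac{\sqrt{2} t}{2} \right)}}{16}] = \frac{5}{2 t^{4} + 8 t^{2} + 8} = f(t).
F(1) = \frac{5}{24} + \frac{5 \sqrt{2} \operatorname{atan}{\left(\frac{\sqrt{2}}{2} \right)}}{16}; F(0) = 0.
Integral = F(1) - F(0) = \frac{5}{24} + \frac{5 \sqrt{2} \operatorname{atan}{\left(\frac{\sqrt{2}}{2} \right)}}{16}.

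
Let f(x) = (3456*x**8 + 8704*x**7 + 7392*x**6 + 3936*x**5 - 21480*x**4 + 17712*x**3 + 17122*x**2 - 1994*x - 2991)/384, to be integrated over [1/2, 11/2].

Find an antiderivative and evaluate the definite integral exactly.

Antiderivative: F(x) = x**9 + 17*x**8/6 + 11*x**7/4 + 41*x**6/24 - 179*x**5/16 + 369*x**4/32 + 8561*x**3/576 - 997*x**2/384 - 997*x/128; value = 2131311215/288

f has the shape u'v + uv' for u = 2*x**3/3 + x**2 + 3*x and v = 2*x**5 + 2*x**3 - 3*x**2/2 - 3*(5/4 - x**2)**3/2 + 1/3 — it is the derivative of the product u*v.
F(x) = x**9 + 17*x**8/6 + 11*x**7/4 + 41*x**6/24 - 179*x**5/16 + 369*x**4/32 + 8561*x**3/576 - 997*x**2/384 - 997*x/128 is an antiderivative of f.
Check: d/dx[x**9 + 17*x**8/6 + 11*x**7/4 + 41*x**6/24 - 179*x**5/16 + 369*x**4/32 + 8561*x**3/576 - 997*x**2/384 - 997*x/128] = 9*x**8 + 68*x**7/3 + 77*x**6/4 + 41*x**5/4 - 895*x**4/16 + 369*x**3/8 + 8561*x**2/192 - 997*x/192 - 997/128, which equals f(x).
F(11/2) = 1065655283/144; F(1/2) = -649/288.
Integral = F(11/2) - F(1/2) = 2131311215/288.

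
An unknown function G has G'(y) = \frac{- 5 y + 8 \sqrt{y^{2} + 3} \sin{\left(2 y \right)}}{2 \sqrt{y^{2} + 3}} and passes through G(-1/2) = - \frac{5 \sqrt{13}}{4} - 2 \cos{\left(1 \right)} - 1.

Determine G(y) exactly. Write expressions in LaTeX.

G(y) = - \frac{5 \sqrt{y^{2} + 3} + 4 \cos{\left(2 y \right)} + 2}{2}

Since d/dy undoes antidifferentiation here, G(y) must give back the stated G'(y).
A general antiderivative is - \frac{5 \sqrt{y^{2} + 3}}{2} - 2 \cos{\left(2 y \right)} + C.
The condition gives C = - \frac{5 \sqrt{13}}{4} - 2 \cos{\left(1 \right)} - 1 - (- \frac{5 \sqrt{13}}{4} - 2 \cos{\left(1 \right)}) = -1.
So G(y) = - \frac{5 \sqrt{y^{2} + 3} + 4 \cos{\left(2 y \right)} + 2}{2}.
Check: d/dy[- \frac{5 \sqrt{y^{2} + 3} + 4 \cos{\left(2 y \right)} + 2}{2}] = \frac{- 5 y + 8 \sqrt{y^{2} + 3} \sin{\left(2 y \right)}}{2 \sqrt{y^{2} + 3}} = G'(y).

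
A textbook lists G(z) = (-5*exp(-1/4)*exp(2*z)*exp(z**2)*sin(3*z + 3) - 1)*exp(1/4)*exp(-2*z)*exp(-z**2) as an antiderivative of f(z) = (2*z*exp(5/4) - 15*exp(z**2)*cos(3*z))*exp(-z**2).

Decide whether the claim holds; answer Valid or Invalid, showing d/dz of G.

Invalid: d/dz[G] - f = (-2*exp(1)*z*exp(2*z) + 2*z + 15*exp(-1/4)*exp(2*z)*exp(z**2)*cos(3*z) - 15*exp(-1/4)*exp(2*z)*exp(z**2)*cos(3*z + 3) + 2)*exp(1/4)*exp(-2*z)*exp(-z**2), which is not 0.

d/dz[G] = (2*z*exp(1/2) - 15*exp(1/4)*exp(2*z)*exp(z**2)*cos(3*z + 3) + 2*exp(1/2))*exp(-1/4)*exp(-2*z)*exp(-z**2)
d/dz[G] - f(z) = (-2*exp(1)*z*exp(2*z) + 2*z + 15*exp(-1/4)*exp(2*z)*exp(z**2)*cos(3*z) - 15*exp(-1/4)*exp(2*z)*exp(z**2)*cos(3*z + 3) + 2)*exp(1/4)*exp(-2*z)*exp(-z**2) != 0.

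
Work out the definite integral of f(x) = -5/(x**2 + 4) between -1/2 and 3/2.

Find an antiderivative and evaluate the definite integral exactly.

Any candidate F(x) must reproduce f(x) exactly when differentiated.
F(x) = -5*atan(x/2)/2 is an antiderivative of f.
Check: d/dx[-5*atan(x/2)/2] = -5/(x**2 + 4) = f(x).
F(3/2) = -5*atan(3/4)/2; F(-1/2) = 5*atan(1/4)/2.
Integral = F(3/2) - F(-1/2) = -5*atan(3/4)/2 - 5*atan(1/4)/2.

Antiderivative: F(x) = -5*atan(x/2)/2; value = -5*atan(3/4)/2 - 5*atan(1/4)/2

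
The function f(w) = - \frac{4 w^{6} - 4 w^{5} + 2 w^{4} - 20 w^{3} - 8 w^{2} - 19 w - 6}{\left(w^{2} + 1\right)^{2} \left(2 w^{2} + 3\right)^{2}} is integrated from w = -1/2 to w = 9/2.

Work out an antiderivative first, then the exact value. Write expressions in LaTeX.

A candidate is checked by its d/dw: the result must match f(w).
F(w) = \frac{4 w^{3} - 2 w^{2} + 4 w - 5}{4 w^{4} + 10 w^{2} + 6} is an antiderivative of f.
Check: d/dw[\frac{4 w^{3} - 2 w^{2} + 4 w - 5}{4 w^{4} + 10 w^{2} + 6}] = \frac{- 4 w^{6} + 4 w^{5} - 2 w^{4} + 20 w^{3} + 8 w^{2} + 19 w + 6}{4 w^{8} + 20 w^{6} + 37 w^{4} + 30 w^{2} + 9}, which equals f(w).
F(9/2) = \frac{1348}{7395}; F(-1/2) = - \frac{32}{35}.
Integral = F(9/2) - F(-1/2) = \frac{56764}{51765}.

Antiderivative: F(w) = \frac{4 w^{3} - 2 w^{2} + 4 w - 5}{4 w^{4} + 10 w^{2} + 6}; value = \frac{56764}{51765}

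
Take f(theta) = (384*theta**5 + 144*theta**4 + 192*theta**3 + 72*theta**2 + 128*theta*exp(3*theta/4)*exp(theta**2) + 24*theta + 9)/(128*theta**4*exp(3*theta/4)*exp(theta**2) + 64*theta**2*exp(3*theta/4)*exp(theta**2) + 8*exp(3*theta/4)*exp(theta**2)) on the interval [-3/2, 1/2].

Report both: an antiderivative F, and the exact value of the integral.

Since d/dtheta undoes antidifferentiation here, F'(theta) = f(theta) is required of F(theta).
F(theta) = -3*exp(-3*theta/4)*exp(-theta**2)/2 - 1/(2*theta**2 + 1/2) is an antiderivative of f.
Check: d/dtheta[-3*exp(-3*theta/4)*exp(-theta**2)/2 - 1/(2*theta**2 + 1/2)] = (384*theta**5 + 144*theta**4 + 192*theta**3 + 72*theta**2 + 128*theta*exp(3*theta/4)*exp(theta**2) + 24*theta + 9)/(128*theta**4*exp(3*theta/4)*exp(theta**2) + 64*theta**2*exp(3*theta/4)*exp(theta**2) + 8*exp(3*theta/4)*exp(theta**2)) = f(theta).
F(1/2) = -1 - 3*exp(-5/8)/2; F(-3/2) = -3*exp(-9/8)/2 - 1/5.
Integral = F(1/2) - F(-3/2) = -3*exp(-5/8)/2 - 4/5 + 3*exp(-9/8)/2.

Antiderivative: F(theta) = -3*exp(-3*theta/4)*exp(-theta**2)/2 - 1/(2*theta**2 + 1/2); value = -3*exp(-5/8)/2 - 4/5 + 3*exp(-9/8)/2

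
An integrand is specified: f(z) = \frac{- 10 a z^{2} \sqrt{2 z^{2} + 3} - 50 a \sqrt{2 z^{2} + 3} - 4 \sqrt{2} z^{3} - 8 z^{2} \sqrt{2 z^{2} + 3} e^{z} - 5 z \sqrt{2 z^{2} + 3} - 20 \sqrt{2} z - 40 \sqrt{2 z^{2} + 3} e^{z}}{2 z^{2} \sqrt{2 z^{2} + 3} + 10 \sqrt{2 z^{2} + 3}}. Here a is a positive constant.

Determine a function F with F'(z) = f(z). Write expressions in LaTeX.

An antiderivative is F(z) = - 5 a z - 2 \sqrt{z^{2} + \frac{3}{2}} - 4 e^{z} - \frac{5 \log{\left(\frac{z^{2}}{2} + \frac{5}{2} \right)}}{4}.

Whatever form F(z) takes, F'(z) = f(z) is non-negotiable.
Check: d/dz[- 5 a z - 2 \sqrt{z^{2} + \frac{3}{2}} - 4 e^{z} - \frac{5 \log{\left(\frac{z^{2}}{2} + \frac{5}{2} \right)}}{4}] = \frac{- 10 a z^{2} \sqrt{2 z^{2} + 3} - 50 a \sqrt{2 z^{2} + 3} - 4 \sqrt{2} z^{3} - 8 z^{2} \sqrt{2 z^{2} + 3} e^{z} - 5 z \sqrt{2 z^{2} + 3} - 20 \sqrt{2} z - 40 \sqrt{2 z^{2} + 3} e^{z}}{2 z^{2} \sqrt{2 z^{2} + 3} + 10 \sqrt{2 z^{2} + 3}} = f(z).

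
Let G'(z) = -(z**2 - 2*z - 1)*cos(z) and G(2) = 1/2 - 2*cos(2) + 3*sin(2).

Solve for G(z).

A candidate passes only if d/dz[G] lands on the given G'(z) exactly.
A general antiderivative is -z**2*sin(z) + 2*z*sin(z) - 2*z*cos(z) + 3*sin(z) + 2*cos(z) + C.
The condition gives C = 1/2 - 2*cos(2) + 3*sin(2) - (-2*cos(2) + 3*sin(2)) = 1/2.
So G(z) = -z**2*sin(z) + 2*z*sin(z) - 2*z*cos(z) + 3*sin(z) + 2*cos(z) + 1/2.
Check: d/dz[-z**2*sin(z) + 2*z*sin(z) - 2*z*cos(z) + 3*sin(z) + 2*cos(z) + 1/2] = -z**2*cos(z) + 2*z*cos(z) + cos(z), which equals G'(z).

G(z) = -z**2*sin(z) + 2*z*sin(z) - 2*z*cos(z) + 3*sin(z) + 2*cos(z) + 1/2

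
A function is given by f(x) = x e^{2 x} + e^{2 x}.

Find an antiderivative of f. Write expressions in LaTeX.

An antiderivative is F(x) = \frac{\left(2 x + 1\right) e^{2 x}}{4}.

f has the shape u'v + uv' for u = \frac{x}{2} + \frac{1}{4} and v = e^{2 x} — it is the derivative of the product u*v.
Check: d/dx[\frac{\left(2 x + 1\right) e^{2 x}}{4}] = x e^{2 x} + e^{2 x} = f(x).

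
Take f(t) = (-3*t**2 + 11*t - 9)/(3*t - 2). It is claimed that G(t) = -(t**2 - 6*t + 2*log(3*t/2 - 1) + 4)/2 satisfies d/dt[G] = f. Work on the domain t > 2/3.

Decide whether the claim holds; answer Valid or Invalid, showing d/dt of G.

d/dt[G] = (-3*t**2 + 11*t - 9)/(3*t - 2)
This equals f(t) exactly, so the claim holds.

Valid - differentiating G returns exactly f.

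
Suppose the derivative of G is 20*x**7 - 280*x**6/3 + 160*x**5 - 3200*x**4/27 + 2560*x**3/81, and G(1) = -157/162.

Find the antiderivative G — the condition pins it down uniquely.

The substitution u = x**2 - 4*x/3 works: G'(x) is exactly (dG/du)*(du/dx) for that inner function.
A general antiderivative is 5*(x**2 - 4*x/3)**4/2 + C.
The condition gives C = -157/162 - (5/162) = -1.
So G(x) = 5*x**8/2 - 40*x**7/3 + 80*x**6/3 - 640*x**5/27 + 640*x**4/81 - 1.
Check: d/dx[5*x**8/2 - 40*x**7/3 + 80*x**6/3 - 640*x**5/27 + 640*x**4/81 - 1] = 20*x**7 - 280*x**6/3 + 160*x**5 - 3200*x**4/27 + 2560*x**3/81 = G'(x).

G(x) = 5*x**8/2 - 40*x**7/3 + 80*x**6/3 - 640*x**5/27 + 640*x**4/81 - 1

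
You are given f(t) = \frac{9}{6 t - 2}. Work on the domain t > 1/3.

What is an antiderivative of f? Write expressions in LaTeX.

A candidate is checked by its d/dt: the result must match f(t).
Check: d/dt[\frac{3 \log{\left(3 t - 1 \right)}}{2}] = \frac{9}{6 t - 2} = f(t).

An antiderivative is F(t) = \frac{3 \log{\left(3 t - 1 \right)}}{2}.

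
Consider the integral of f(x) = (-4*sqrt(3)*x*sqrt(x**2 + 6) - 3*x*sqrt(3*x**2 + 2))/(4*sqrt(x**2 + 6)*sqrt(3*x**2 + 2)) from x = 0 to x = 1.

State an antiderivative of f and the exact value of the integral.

A candidate is checked by its d/dx: the result must match f(x).
F(x) = -sqrt(x**2 + 2/3) - 3*sqrt(x**2 + 6)/4 is an antiderivative of f.
Check: d/dx[-sqrt(x**2 + 2/3) - 3*sqrt(x**2 + 6)/4] = (-4*sqrt(3)*x*sqrt(x**2 + 6) - 3*x*sqrt(3*x**2 + 2))/(4*sqrt(x**2 + 6)*sqrt(3*x**2 + 2)) = f(x).
F(1) = -3*sqrt(7)/4 - sqrt(15)/3; F(0) = -13*sqrt(6)/12.
Integral = F(1) - F(0) = -3*sqrt(7)/4 - sqrt(15)/3 + 13*sqrt(6)/12.

Antiderivative: F(x) = -sqrt(x**2 + 2/3) - 3*sqrt(x**2 + 6)/4; value = -3*sqrt(7)/4 - sqrt(15)/3 + 13*sqrt(6)/12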